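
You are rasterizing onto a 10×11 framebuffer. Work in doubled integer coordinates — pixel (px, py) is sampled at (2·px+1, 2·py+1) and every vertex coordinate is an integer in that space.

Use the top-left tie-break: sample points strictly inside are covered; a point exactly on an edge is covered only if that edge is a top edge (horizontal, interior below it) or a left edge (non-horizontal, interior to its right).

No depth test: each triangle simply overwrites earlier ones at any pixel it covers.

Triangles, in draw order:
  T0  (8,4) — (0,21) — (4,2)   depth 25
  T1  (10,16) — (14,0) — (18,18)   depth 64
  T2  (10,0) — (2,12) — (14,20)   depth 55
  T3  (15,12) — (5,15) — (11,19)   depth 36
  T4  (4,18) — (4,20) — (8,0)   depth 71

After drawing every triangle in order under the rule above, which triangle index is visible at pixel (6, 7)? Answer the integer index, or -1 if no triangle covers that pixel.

T0:
  2·area = 84
  edge (8, 4)→(0, 21): d=(-8,17) right/bottom  bias=-1
  edge (0, 21)→(4, 2): d=(4,-19) top-left  bias=+0
  edge (4, 2)→(8, 4): d=(4,2) right/bottom  bias=-1
    (2,1)@(5, 3): e=[59,23,2] → █
    (3,1)@(7, 3): e=[25,61,-2] → ·
    (2,2)@(5, 5): e=[43,31,10] → █
    (3,2)@(7, 5): e=[9,69,6] → █
    (4,2)@(9, 5): e=[-25,107,2] → ·
    (1,3)@(3, 7): e=[61,1,22] → █
    (3,3)@(7, 7): e=[-7,77,14] → ·
    (1,4)@(3, 9): e=[45,9,30] → █
    (3,4)@(7, 9): e=[-23,85,22] → ·
    (1,5)@(3, 11): e=[29,17,38] → █
    (2,5)@(5, 11): e=[-5,55,34] → ·
    (1,6)@(3, 13): e=[13,25,46] → █
  covered (10 px):
    · · · · · · · · · ·
    · · █ · · · · · · ·
    · · █ █ · · · · · ·
    · █ █ · · · · · · ·
    · █ █ · · · · · · ·
    · █ · · · · · · · ·
    · █ · · · · · · · ·
    · · · · · · · · · ·
    █ · · · · · · · · ·
    · · · · · · · · · ·
    · · · · · · · · · ·
T1:
  2·area = 136
  edge (10, 16)→(14, 0): d=(4,-16) top-left  bias=+0
  edge (14, 0)→(18, 18): d=(4,18) right/bottom  bias=-1
  edge (18, 18)→(10, 16): d=(-8,-2) top-left  bias=+0
    (6,2)@(13, 5): e=[4,38,94] → █
    (7,2)@(15, 5): e=[36,2,98] → █
    (8,2)@(17, 5): e=[68,-34,102] → ·
    (6,3)@(13, 7): e=[12,46,78] → █
    (8,3)@(17, 7): e=[76,-26,86] → ·
    (6,4)@(13, 9): e=[20,54,62] → █
    (8,4)@(17, 9): e=[84,-18,70] → ·
    (6,5)@(13, 11): e=[28,62,46] → █
    (8,5)@(17, 11): e=[92,-10,54] → ·
    (5,6)@(11, 13): e=[4,106,26] → █
    (8,6)@(17, 13): e=[100,-2,38] → ·
    (5,7)@(11, 15): e=[12,114,10] → █
  covered (17 px):
    · · · · · · · · · ·
    · · · · · · · · · ·
    · · · · · · █ █ · ·
    · · · · · · █ █ · ·
    · · · · · · █ █ · ·
    · · · · · · █ █ · ·
    · · · · · █ █ █ · ·
    · · · · · █ █ █ █ ·
    · · · · · · · █ █ ·
    · · · · · · · · · ·
    · · · · · · · · · ·
T2:
  2·area = 208  (B↔C swapped to make it positive)
  edge (10, 0)→(14, 20): d=(4,20) right/bottom  bias=-1
  edge (14, 20)→(2, 12): d=(-12,-8) top-left  bias=+0
  edge (2, 12)→(10, 0): d=(8,-12) top-left  bias=+0
    (4,1)@(9, 3): e=[32,164,12] → █
    (5,1)@(11, 3): e=[-8,180,36] → ·
    (3,2)@(7, 5): e=[80,124,4] → █
    (5,2)@(11, 5): e=[0,156,52] → ·  [on edge]
    (3,3)@(7, 7): e=[88,100,20] → █
    (5,3)@(11, 7): e=[8,132,68] → █
    (6,3)@(13, 7): e=[-32,148,92] → ·
    (2,4)@(5, 9): e=[136,60,12] → █
    (6,4)@(13, 9): e=[-24,124,108] → ·
    (1,5)@(3, 11): e=[184,20,4] → █
    (6,5)@(13, 11): e=[-16,100,124] → ·
    (1,6)@(3, 13): e=[192,-4,20] → ·
    (6,7)@(13, 15): e=[0,52,156] → ·  [on edge]
  covered (25 px):
    · · · · · · · · · ·
    · · · · █ · · · · ·
    · · · █ █ · · · · ·
    · · · █ █ █ · · · ·
    · · █ █ █ █ · · · ·
    · █ █ █ █ █ · · · ·
    · · █ █ █ █ · · · ·
    · · · █ █ █ · · · ·
    · · · · · █ █ · · ·
    · · · · · · █ · · ·
    · · · · · · · · · ·
T3:
  2·area = 58  (B↔C swapped to make it positive)
  edge (15, 12)→(11, 19): d=(-4,7) right/bottom  bias=-1
  edge (11, 19)→(5, 15): d=(-6,-4) top-left  bias=+0
  edge (5, 15)→(15, 12): d=(10,-3) top-left  bias=+0
    (9,2)@(19, 5): e=[0,116,-58] → ·  [on edge]
    (6,6)@(13, 13): e=[10,44,4] → █
    (7,6)@(15, 13): e=[-4,52,10] → ·
    (2,7)@(5, 15): e=[58,0,0] → █  [on edge]
    (3,7)@(7, 15): e=[44,8,6] → █
    (4,7)@(9, 15): e=[30,16,12] → █
    (5,7)@(11, 15): e=[16,24,18] → █
    (7,7)@(15, 15): e=[-12,40,30] → ·
    (2,8)@(5, 17): e=[50,-12,20] → ·
    (3,8)@(7, 17): e=[36,-4,26] → ·
    (4,8)@(9, 17): e=[22,4,32] → █
    (6,8)@(13, 17): e=[-6,20,44] → ·
    (5,9)@(11, 19): e=[0,0,58] → ·  [on edge]
  covered (8 px):
    · · · · · · · · · ·
    · · · · · · · · · ·
    · · · · · · · · · ·
    · · · · · · · · · ·
    · · · · · · · · · ·
    · · · · · · · · · ·
    · · · · · · █ · · ·
    · · █ █ █ █ █ · · ·
    · · · · █ █ · · · ·
    · · · · · · · · · ·
    · · · · · · · · · ·
T4:
  2·area = 8  (B↔C swapped to make it positive)
  edge (4, 18)→(8, 0): d=(4,-18) top-left  bias=+0
  edge (8, 0)→(4, 20): d=(-4,20) right/bottom  bias=-1
  edge (4, 20)→(4, 18): d=(0,-2) top-left  bias=+0
    (3,2)@(7, 5): e=[2,0,6] → ·  [on edge]
    (2,7)@(5, 15): e=[6,0,2] → ·  [on edge]
  covered (0 px):
    · · · · · · · · · ·
    · · · · · · · · · ·
    · · · · · · · · · ·
    · · · · · · · · · ·
    · · · · · · · · · ·
    · · · · · · · · · ·
    · · · · · · · · · ·
    · · · · · · · · · ·
    · · · · · · · · · ·
    · · · · · · · · · ·
    · · · · · · · · · ·

Z-buffer (winner per pixel, '.' = empty):
  . . . . . . . . . .
  . . 0 . 2 . . . . .
  . . 0 2 2 . 1 1 . .
  . 0 0 2 2 2 1 1 . .
  . 0 2 2 2 2 1 1 . .
  . 2 2 2 2 2 1 1 . .
  . 0 2 2 2 2 3 1 . .
  . . 3 3 3 3 3 1 1 .
  0 . . . 3 3 2 1 1 .
  . . . . . . 2 . . .
  . . . . . . . . . .

Answer: 3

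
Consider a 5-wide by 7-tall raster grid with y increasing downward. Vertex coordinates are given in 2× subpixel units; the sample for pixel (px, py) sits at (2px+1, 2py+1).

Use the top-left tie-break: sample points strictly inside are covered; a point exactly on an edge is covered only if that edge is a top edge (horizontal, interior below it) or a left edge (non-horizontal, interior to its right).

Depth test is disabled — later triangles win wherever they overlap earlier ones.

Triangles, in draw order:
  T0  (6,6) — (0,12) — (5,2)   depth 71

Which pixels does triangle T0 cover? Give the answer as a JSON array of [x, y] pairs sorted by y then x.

T0:
  2·area = 30
  edge (6, 6)→(0, 12): d=(-6,6) right/bottom  bias=-1
  edge (0, 12)→(5, 2): d=(5,-10) top-left  bias=+0
  edge (5, 2)→(6, 6): d=(1,4) right/bottom  bias=-1
    (2,1)@(5, 3): e=[24,5,1] → #
    (3,1)@(7, 3): e=[12,25,-7] → ·
    (4,1)@(9, 3): e=[0,45,-15] → ·  [on edge]
    (2,2)@(5, 5): e=[12,15,3] → #
    (3,2)@(7, 5): e=[0,35,-5] → ·  [on edge]
    (1,3)@(3, 7): e=[12,5,13] → #
    (2,3)@(5, 7): e=[0,25,5] → ·  [on edge]
    (1,4)@(3, 9): e=[0,15,15] → ·  [on edge]
    (0,5)@(1, 11): e=[0,5,25] → ·  [on edge]
  covered (3 px):
    · · · · ·
    · · # · ·
    · · # · ·
    · # · · ·
    · · · · ·
    · · · · ·
    · · · · ·

Result: [[2,1],[2,2],[1,3]]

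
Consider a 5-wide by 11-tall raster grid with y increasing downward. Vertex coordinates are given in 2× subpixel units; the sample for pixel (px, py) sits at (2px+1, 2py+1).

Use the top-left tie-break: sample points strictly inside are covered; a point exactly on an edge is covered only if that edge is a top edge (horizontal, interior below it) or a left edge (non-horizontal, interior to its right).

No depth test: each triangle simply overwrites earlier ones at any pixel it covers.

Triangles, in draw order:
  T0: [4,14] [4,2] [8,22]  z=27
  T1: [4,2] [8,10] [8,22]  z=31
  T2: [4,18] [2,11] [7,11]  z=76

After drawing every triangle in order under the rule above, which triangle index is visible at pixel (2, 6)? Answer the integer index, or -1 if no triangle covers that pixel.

T0:
  2·area = 48
  edge (4, 14)→(4, 2): d=(0,-12) top-left  bias=+0
  edge (4, 2)→(8, 22): d=(4,20) right/bottom  bias=-1
  edge (8, 22)→(4, 14): d=(-4,-8) top-left  bias=+0
    (2,3)@(5, 7): e=[12,0,36] → ·  [on edge]
    (2,4)@(5, 9): e=[12,8,28] → █
    (3,4)@(7, 9): e=[36,-32,44] → ·
    (2,5)@(5, 11): e=[12,16,20] → █
    (3,5)@(7, 11): e=[36,-24,36] → ·
    (2,6)@(5, 13): e=[12,24,12] → █
    (3,6)@(7, 13): e=[36,-16,28] → ·
    (2,7)@(5, 15): e=[12,32,4] → █
    (3,7)@(7, 15): e=[36,-8,20] → ·
    (2,8)@(5, 17): e=[12,40,-4] → ·
    (3,8)@(7, 17): e=[36,0,12] → ·  [on edge]
    (3,9)@(7, 19): e=[36,8,4] → █
  covered (5 px):
    · · · · ·
    · · · · ·
    · · · · ·
    · · · · ·
    · · █ · ·
    · · █ · ·
    · · █ · ·
    · · █ · ·
    · · · · ·
    · · · █ ·
    · · · · ·
T1:
  2·area = 48
  edge (4, 2)→(8, 10): d=(4,8) right/bottom  bias=-1
  edge (8, 10)→(8, 22): d=(0,12) right/bottom  bias=-1
  edge (8, 22)→(4, 2): d=(-4,-20) top-left  bias=+0
    (2,2)@(5, 5): e=[4,36,8] → █
    (3,2)@(7, 5): e=[-12,12,48] → ·
    (2,3)@(5, 7): e=[12,36,0] → █  [on edge]
    (3,3)@(7, 7): e=[-4,12,40] → ·
    (2,4)@(5, 9): e=[20,36,-8] → ·
    (3,4)@(7, 9): e=[4,12,32] → █
    (4,4)@(9, 9): e=[-12,-12,72] → ·
    (3,5)@(7, 11): e=[12,12,24] → █
    (4,5)@(9, 11): e=[-4,-12,64] → ·
    (3,6)@(7, 13): e=[20,12,16] → █
    (4,6)@(9, 13): e=[4,-12,56] → ·
    (3,7)@(7, 15): e=[28,12,8] → █
    (3,8)@(7, 17): e=[36,12,0] → █  [on edge]
  covered (7 px):
    · · · · ·
    · · · · ·
    · · █ · ·
    · · █ · ·
    · · · █ ·
    · · · █ ·
    · · · █ ·
    · · · █ ·
    · · · █ ·
    · · · · ·
    · · · · ·
T2:
  2·area = 35
  edge (4, 18)→(2, 11): d=(-2,-7) top-left  bias=+0
  edge (2, 11)→(7, 11): d=(5,0) top-left  bias=+0
  edge (7, 11)→(4, 18): d=(-3,7) right/bottom  bias=-1
    (0,5)@(1, 11): e=[-7,0,42] → ·  [on edge]
    (1,5)@(3, 11): e=[7,0,28] → █  [on edge]
    (2,5)@(5, 11): e=[21,0,14] → █  [on edge]
    (3,5)@(7, 11): e=[35,0,0] → ·  [on edge]
    (4,5)@(9, 11): e=[49,0,-14] → ·  [on edge]
    (1,6)@(3, 13): e=[3,10,22] → █
    (3,6)@(7, 13): e=[31,10,-6] → ·
    (1,7)@(3, 15): e=[-1,20,16] → ·
    (2,7)@(5, 15): e=[13,20,2] → █
    (3,7)@(7, 15): e=[27,20,-12] → ·
    (2,8)@(5, 17): e=[9,30,-4] → ·
  covered (5 px):
    · · · · ·
    · · · · ·
    · · · · ·
    · · · · ·
    · · · · ·
    · █ █ · ·
    · █ █ · ·
    · · █ · ·
    · · · · ·
    · · · · ·
    · · · · ·

Z-buffer (winner per pixel, '.' = empty):
  . . . . .
  . . . . .
  . . 1 . .
  . . 1 . .
  . . 0 1 .
  . 2 2 1 .
  . 2 2 1 .
  . . 2 1 .
  . . . 1 .
  . . . 0 .
  . . . . .

Result: 2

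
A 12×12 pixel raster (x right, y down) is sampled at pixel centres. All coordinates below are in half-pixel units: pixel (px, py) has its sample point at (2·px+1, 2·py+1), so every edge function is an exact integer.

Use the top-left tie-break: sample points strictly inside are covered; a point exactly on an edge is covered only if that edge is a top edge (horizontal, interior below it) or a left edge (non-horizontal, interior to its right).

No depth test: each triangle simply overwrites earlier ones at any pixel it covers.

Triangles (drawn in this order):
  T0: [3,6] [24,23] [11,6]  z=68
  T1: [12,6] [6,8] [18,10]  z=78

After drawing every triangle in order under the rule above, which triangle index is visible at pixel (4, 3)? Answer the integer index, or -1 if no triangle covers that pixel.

T0:
  2·area = 136  (B↔C swapped to make it positive)
  edge (3, 6)→(11, 6): d=(8,0) top-left  bias=+0
  edge (11, 6)→(24, 23): d=(13,17) right/bottom  bias=-1
  edge (24, 23)→(3, 6): d=(-21,-17) top-left  bias=+0
    (2,3)@(5, 7): e=[8,115,13] → █
    (3,3)@(7, 7): e=[8,81,47] → █
    (4,3)@(9, 7): e=[8,47,81] → █
    (5,3)@(11, 7): e=[8,13,115] → █
    (6,3)@(13, 7): e=[8,-21,149] → ·
    (2,4)@(5, 9): e=[24,141,-29] → ·
    (3,4)@(7, 9): e=[24,107,5] → █
    (6,4)@(13, 9): e=[24,5,107] → █
    (7,4)@(15, 9): e=[24,-29,141] → ·
    (3,5)@(7, 11): e=[40,133,-37] → ·
    (4,5)@(9, 11): e=[40,99,-3] → ·
    (5,5)@(11, 11): e=[40,65,31] → █
  covered (16 px):
    · · · · · · · · · · · ·
    · · · · · · · · · · · ·
    · · · · · · · · · · · ·
    · · █ █ █ █ · · · · · ·
    · · · █ █ █ █ · · · · ·
    · · · · · █ █ · · · · ·
    · · · · · · █ █ · · · ·
    · · · · · · · █ █ · · ·
    · · · · · · · · █ █ · ·
    · · · · · · · · · · · ·
    · · · · · · · · · · · ·
    · · · · · · · · · · · ·
T1:
  2·area = 36  (B↔C swapped to make it positive)
  edge (12, 6)→(18, 10): d=(6,4) right/bottom  bias=-1
  edge (18, 10)→(6, 8): d=(-12,-2) top-left  bias=+0
  edge (6, 8)→(12, 6): d=(6,-2) top-left  bias=+0
    (10,1)@(21, 3): e=[-54,90,0] → ·  [on edge]
    (7,2)@(15, 5): e=[-18,54,0] → ·  [on edge]
    (4,3)@(9, 7): e=[18,18,0] → █  [on edge]
    (5,3)@(11, 7): e=[10,22,4] → █
    (6,3)@(13, 7): e=[2,26,8] → █
    (7,3)@(15, 7): e=[-6,30,12] → ·
    (1,4)@(3, 9): e=[54,-18,0] → ·  [on edge]
    (4,4)@(9, 9): e=[30,-6,12] → ·
    (5,4)@(11, 9): e=[22,-2,16] → ·
    (6,4)@(13, 9): e=[14,2,20] → █
    (7,4)@(15, 9): e=[6,6,24] → █
    (8,4)@(17, 9): e=[-2,10,28] → ·
  covered (5 px):
    · · · · · · · · · · · ·
    · · · · · · · · · · · ·
    · · · · · · · · · · · ·
    · · · · █ █ █ · · · · ·
    · · · · · · █ █ · · · ·
    · · · · · · · · · · · ·
    · · · · · · · · · · · ·
    · · · · · · · · · · · ·
    · · · · · · · · · · · ·
    · · · · · · · · · · · ·
    · · · · · · · · · · · ·
    · · · · · · · · · · · ·

Z-buffer (winner per pixel, '.' = empty):
  . . . . . . . . . . . .
  . . . . . . . . . . . .
  . . . . . . . . . . . .
  . . 0 0 1 1 1 . . . . .
  . . . 0 0 0 1 1 . . . .
  . . . . . 0 0 . . . . .
  . . . . . . 0 0 . . . .
  . . . . . . . 0 0 . . .
  . . . . . . . . 0 0 . .
  . . . . . . . . . . . .
  . . . . . . . . . . . .
  . . . . . . . . . . . .

Answer: 1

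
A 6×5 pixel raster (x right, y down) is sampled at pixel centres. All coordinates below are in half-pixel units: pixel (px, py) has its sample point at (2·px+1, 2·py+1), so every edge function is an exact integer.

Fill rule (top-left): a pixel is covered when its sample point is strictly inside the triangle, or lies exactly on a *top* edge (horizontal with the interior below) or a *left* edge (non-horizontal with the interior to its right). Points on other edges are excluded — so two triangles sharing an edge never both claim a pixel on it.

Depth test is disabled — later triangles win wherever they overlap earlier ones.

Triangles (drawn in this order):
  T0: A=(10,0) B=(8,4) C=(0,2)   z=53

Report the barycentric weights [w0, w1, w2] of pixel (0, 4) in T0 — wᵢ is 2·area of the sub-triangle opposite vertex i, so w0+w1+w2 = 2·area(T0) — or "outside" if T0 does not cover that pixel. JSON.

T0:
  2·area = 36
  edge (10, 0)→(8, 4): d=(-2,4) right/bottom  bias=-1
  edge (8, 4)→(0, 2): d=(-8,-2) top-left  bias=+0
  edge (0, 2)→(10, 0): d=(10,-2) top-left  bias=+0
    (2,0)@(5, 1): e=[18,18,0] → #  [on edge]
    (3,0)@(7, 1): e=[10,22,4] → #
    (4,0)@(9, 1): e=[2,26,8] → #
    (5,0)@(11, 1): e=[-6,30,12] → ·
    (2,1)@(5, 3): e=[14,2,20] → #
    (4,1)@(9, 3): e=[-2,10,28] → ·
    (2,2)@(5, 5): e=[10,-14,40] → ·
    (3,2)@(7, 5): e=[2,-10,44] → ·
  covered (5 px):
    · · # # # ·
    · · # # · ·
    · · · · · ·
    · · · · · ·
    · · · · · ·

Result: "outside"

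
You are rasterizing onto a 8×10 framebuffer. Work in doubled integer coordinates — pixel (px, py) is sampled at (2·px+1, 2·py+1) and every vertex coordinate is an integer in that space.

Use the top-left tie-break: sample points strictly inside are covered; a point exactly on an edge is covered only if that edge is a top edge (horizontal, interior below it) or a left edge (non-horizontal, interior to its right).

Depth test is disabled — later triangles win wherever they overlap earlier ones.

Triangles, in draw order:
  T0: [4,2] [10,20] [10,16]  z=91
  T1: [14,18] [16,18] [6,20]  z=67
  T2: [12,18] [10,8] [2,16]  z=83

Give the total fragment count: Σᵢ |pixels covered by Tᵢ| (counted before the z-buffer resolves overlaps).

T0:
  2·area = 24  (B↔C swapped to make it positive)
  edge (4, 2)→(10, 16): d=(6,14) right/bottom  bias=-1
  edge (10, 16)→(10, 20): d=(0,4) right/bottom  bias=-1
  edge (10, 20)→(4, 2): d=(-6,-18) top-left  bias=+0
    (2,2)@(5, 5): e=[4,20,0] → █  [on edge]
    (3,2)@(7, 5): e=[-24,12,36] → ·
    (2,3)@(5, 7): e=[16,20,-12] → ·
    (3,4)@(7, 9): e=[0,12,12] → ·  [on edge]
    (3,5)@(7, 11): e=[12,12,0] → █  [on edge]
    (4,5)@(9, 11): e=[-16,4,36] → ·
    (3,6)@(7, 13): e=[24,12,-12] → ·
    (4,7)@(9, 15): e=[8,4,12] → █
    (5,7)@(11, 15): e=[-20,-4,48] → ·
    (4,8)@(9, 17): e=[20,4,0] → █  [on edge]
    (5,8)@(11, 17): e=[-8,-4,36] → ·
    (4,9)@(9, 19): e=[32,4,-12] → ·
  covered (4 px):
    · · · · · · · ·
    · · · · · · · ·
    · · █ · · · · ·
    · · · · · · · ·
    · · · · · · · ·
    · · · █ · · · ·
    · · · · · · · ·
    · · · · █ · · ·
    · · · · █ · · ·
    · · · · · · · ·
T1:
  2·area = 4
  edge (14, 18)→(16, 18): d=(2,0) top-left  bias=+0
  edge (16, 18)→(6, 20): d=(-10,2) right/bottom  bias=-1
  edge (6, 20)→(14, 18): d=(8,-2) top-left  bias=+0
    (5,9)@(11, 19): e=[2,0,2] → ·  [on edge]
  covered (0 px):
    · · · · · · · ·
    · · · · · · · ·
    · · · · · · · ·
    · · · · · · · ·
    · · · · · · · ·
    · · · · · · · ·
    · · · · · · · ·
    · · · · · · · ·
    · · · · · · · ·
    · · · · · · · ·
T2:
  2·area = 96  (B↔C swapped to make it positive)
  edge (12, 18)→(2, 16): d=(-10,-2) top-left  bias=+0
  edge (2, 16)→(10, 8): d=(8,-8) top-left  bias=+0
  edge (10, 8)→(12, 18): d=(2,10) right/bottom  bias=-1
    (4,1)@(9, 3): e=[144,-48,0] → ·  [on edge]
    (7,1)@(15, 3): e=[156,0,-60] → ·  [on edge]
    (6,2)@(13, 5): e=[132,0,-36] → ·  [on edge]
    (5,3)@(11, 7): e=[108,0,-12] → ·  [on edge]
    (4,4)@(9, 9): e=[84,0,12] → █  [on edge]
    (5,4)@(11, 9): e=[88,16,-8] → ·
    (3,5)@(7, 11): e=[60,0,36] → █  [on edge]
    (5,5)@(11, 11): e=[68,32,-4] → ·
    (2,6)@(5, 13): e=[36,0,60] → █  [on edge]
    (5,6)@(11, 13): e=[48,48,0] → ·  [on edge]
    (1,7)@(3, 15): e=[12,0,84] → █  [on edge]
    (5,7)@(11, 15): e=[28,64,4] → █
    (0,8)@(1, 17): e=[-12,0,108] → ·  [on edge]
    (3,8)@(7, 17): e=[0,48,48] → █  [on edge]
  covered (14 px):
    · · · · · · · ·
    · · · · · · · ·
    · · · · · · · ·
    · · · · · · · ·
    · · · · █ · · ·
    · · · █ █ · · ·
    · · █ █ █ · · ·
    · █ █ █ █ █ · ·
    · · · █ █ █ · ·
    · · · · · · · ·

Result: 18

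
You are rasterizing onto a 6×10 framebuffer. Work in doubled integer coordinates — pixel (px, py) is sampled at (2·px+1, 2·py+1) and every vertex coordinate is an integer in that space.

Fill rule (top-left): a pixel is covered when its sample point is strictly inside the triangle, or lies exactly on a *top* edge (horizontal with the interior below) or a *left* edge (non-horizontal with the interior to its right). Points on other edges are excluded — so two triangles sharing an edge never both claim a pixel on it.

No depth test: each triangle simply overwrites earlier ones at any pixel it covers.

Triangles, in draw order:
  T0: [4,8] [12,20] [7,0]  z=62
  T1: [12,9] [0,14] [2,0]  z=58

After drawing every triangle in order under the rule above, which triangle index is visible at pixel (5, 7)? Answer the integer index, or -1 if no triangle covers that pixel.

T0:
  2·area = 100  (B↔C swapped to make it positive)
  edge (4, 8)→(7, 0): d=(3,-8) top-left  bias=+0
  edge (7, 0)→(12, 20): d=(5,20) right/bottom  bias=-1
  edge (12, 20)→(4, 8): d=(-8,-12) top-left  bias=+0
    (3,0)@(7, 1): e=[3,5,92] → #
    (4,0)@(9, 1): e=[19,-35,116] → ·
    (3,1)@(7, 3): e=[9,15,76] → #
    (4,1)@(9, 3): e=[25,-25,100] → ·
    (3,2)@(7, 5): e=[15,25,60] → #
    (4,2)@(9, 5): e=[31,-15,84] → ·
    (2,3)@(5, 7): e=[5,75,20] → #
    (4,3)@(9, 7): e=[37,-5,68] → ·
    (2,4)@(5, 9): e=[11,85,4] → #
    (4,4)@(9, 9): e=[43,5,52] → #
    (5,4)@(11, 9): e=[59,-35,76] → ·
    (2,5)@(5, 11): e=[17,95,-12] → ·
  covered (13 px):
    · · · # · ·
    · · · # · ·
    · · · # · ·
    · · # # · ·
    · · # # # ·
    · · · # # ·
    · · · · # ·
    · · · · # ·
    · · · · · #
    · · · · · ·
T1:
  2·area = 158
  edge (12, 9)→(0, 14): d=(-12,5) right/bottom  bias=-1
  edge (0, 14)→(2, 0): d=(2,-14) top-left  bias=+0
  edge (2, 0)→(12, 9): d=(10,9) right/bottom  bias=-1
    (1,0)@(3, 1): e=[141,16,1] → #
    (2,0)@(5, 1): e=[131,44,-17] → ·
    (1,1)@(3, 3): e=[117,20,21] → #
    (2,1)@(5, 3): e=[107,48,3] → #
    (3,1)@(7, 3): e=[97,76,-15] → ·
    (1,2)@(3, 5): e=[93,24,41] → #
    (3,2)@(7, 5): e=[73,80,5] → #
    (4,2)@(9, 5): e=[63,108,-13] → ·
    (0,3)@(1, 7): e=[79,0,79] → #  [on edge]
    (4,3)@(9, 7): e=[39,112,7] → #
    (5,3)@(11, 7): e=[29,140,-11] → ·
    (0,4)@(1, 9): e=[55,4,99] → #
  covered (22 px):
    · # · · · ·
    · # # · · ·
    · # # # · ·
    # # # # # ·
    # # # # # #
    # # # # · ·
    # · · · · ·
    · · · · · ·
    · · · · · ·
    · · · · · ·

Z-buffer (winner per pixel, '.' = empty):
  . 1 . 0 . .
  . 1 1 0 . .
  . 1 1 1 . .
  1 1 1 1 1 .
  1 1 1 1 1 1
  1 1 1 1 0 .
  1 . . . 0 .
  . . . . 0 .
  . . . . . 0
  . . . . . .

Answer: -1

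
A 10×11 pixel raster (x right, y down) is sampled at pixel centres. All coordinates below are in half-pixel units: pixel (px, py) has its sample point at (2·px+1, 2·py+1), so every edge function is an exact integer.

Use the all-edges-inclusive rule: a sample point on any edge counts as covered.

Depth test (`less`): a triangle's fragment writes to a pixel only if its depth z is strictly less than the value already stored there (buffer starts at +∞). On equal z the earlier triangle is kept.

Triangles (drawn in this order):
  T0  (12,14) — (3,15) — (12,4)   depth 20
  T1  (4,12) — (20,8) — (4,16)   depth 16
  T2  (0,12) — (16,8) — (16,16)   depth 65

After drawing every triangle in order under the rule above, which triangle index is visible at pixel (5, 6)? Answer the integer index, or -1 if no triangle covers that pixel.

T0:
  2·area = 90
  edge (12, 14)→(3, 15): d=(-9,1) inclusive
  edge (3, 15)→(12, 4): d=(9,-11) inclusive
  edge (12, 4)→(12, 14): d=(0,10) inclusive
    (5,3)@(11, 7): e=[64,16,10] → █
    (6,3)@(13, 7): e=[62,38,-10] → ·
    (4,4)@(9, 9): e=[48,12,30] → █
    (6,4)@(13, 9): e=[44,56,-10] → ·
    (3,5)@(7, 11): e=[32,8,50] → █
    (6,5)@(13, 11): e=[26,74,-10] → ·
    (2,6)@(5, 13): e=[16,4,70] → █
    (6,6)@(13, 13): e=[8,92,-10] → ·
    (1,7)@(3, 15): e=[0,0,90] → █  [on edge]
    (2,7)@(5, 15): e=[-2,22,70] → ·
    (3,7)@(7, 15): e=[-4,44,50] → ·
    (4,7)@(9, 15): e=[-6,66,30] → ·
  covered (11 px):
    · · · · · · · · · ·
    · · · · · · · · · ·
    · · · · · · · · · ·
    · · · · · █ · · · ·
    · · · · █ █ · · · ·
    · · · █ █ █ · · · ·
    · · █ █ █ █ · · · ·
    · █ · · · · · · · ·
    · · · · · · · · · ·
    · · · · · · · · · ·
    · · · · · · · · · ·
T1:
  2·area = 64
  edge (4, 12)→(20, 8): d=(16,-4) inclusive
  edge (20, 8)→(4, 16): d=(-16,8) inclusive
  edge (4, 16)→(4, 12): d=(0,-4) inclusive
    (8,4)@(17, 9): e=[4,8,52] → █
    (9,4)@(19, 9): e=[12,-8,60] → ·
    (4,5)@(9, 11): e=[4,40,20] → █
    (5,5)@(11, 11): e=[12,24,28] → █
    (6,5)@(13, 11): e=[20,8,36] → █
    (7,5)@(15, 11): e=[28,-8,44] → ·
    (8,5)@(17, 11): e=[36,-24,52] → ·
    (2,6)@(5, 13): e=[20,40,4] → █
    (3,6)@(7, 13): e=[28,24,12] → █
    (5,6)@(11, 13): e=[44,-8,28] → ·
    (6,6)@(13, 13): e=[52,-24,36] → ·
    (2,7)@(5, 15): e=[52,8,4] → █
  covered (8 px):
    · · · · · · · · · ·
    · · · · · · · · · ·
    · · · · · · · · · ·
    · · · · · · · · · ·
    · · · · · · · · █ ·
    · · · · █ █ █ · · ·
    · · █ █ █ · · · · ·
    · · █ · · · · · · ·
    · · · · · · · · · ·
    · · · · · · · · · ·
    · · · · · · · · · ·
T2:
  2·area = 128
  edge (0, 12)→(16, 8): d=(16,-4) inclusive
  edge (16, 8)→(16, 16): d=(0,8) inclusive
  edge (16, 16)→(0, 12): d=(-16,-4) inclusive
    (6,4)@(13, 9): e=[4,24,100] → █
    (7,4)@(15, 9): e=[12,8,108] → █
    (8,4)@(17, 9): e=[20,-8,116] → ·
    (2,5)@(5, 11): e=[4,88,36] → █
    (3,5)@(7, 11): e=[12,72,44] → █
    (4,5)@(9, 11): e=[20,56,52] → █
    (5,5)@(11, 11): e=[28,40,60] → █
    (8,5)@(17, 11): e=[52,-8,84] → ·
    (2,6)@(5, 13): e=[36,88,4] → █
    (8,6)@(17, 13): e=[84,-8,52] → ·
    (2,7)@(5, 15): e=[68,88,-28] → ·
    (3,7)@(7, 15): e=[76,72,-20] → ·
  covered (16 px):
    · · · · · · · · · ·
    · · · · · · · · · ·
    · · · · · · · · · ·
    · · · · · · · · · ·
    · · · · · · █ █ · ·
    · · █ █ █ █ █ █ · ·
    · · █ █ █ █ █ █ · ·
    · · · · · · █ █ · ·
    · · · · · · · · · ·
    · · · · · · · · · ·
    · · · · · · · · · ·

Z-buffer (winner per pixel, '.' = empty):
  . . . . . . . . . .
  . . . . . . . . . .
  . . . . . . . . . .
  . . . . . 0 . . . .
  . . . . 0 0 2 2 1 .
  . . 2 0 1 1 1 2 . .
  . . 1 1 1 0 2 2 . .
  . 0 1 . . . 2 2 . .
  . . . . . . . . . .
  . . . . . . . . . .
  . . . . . . . . . .

Final: 0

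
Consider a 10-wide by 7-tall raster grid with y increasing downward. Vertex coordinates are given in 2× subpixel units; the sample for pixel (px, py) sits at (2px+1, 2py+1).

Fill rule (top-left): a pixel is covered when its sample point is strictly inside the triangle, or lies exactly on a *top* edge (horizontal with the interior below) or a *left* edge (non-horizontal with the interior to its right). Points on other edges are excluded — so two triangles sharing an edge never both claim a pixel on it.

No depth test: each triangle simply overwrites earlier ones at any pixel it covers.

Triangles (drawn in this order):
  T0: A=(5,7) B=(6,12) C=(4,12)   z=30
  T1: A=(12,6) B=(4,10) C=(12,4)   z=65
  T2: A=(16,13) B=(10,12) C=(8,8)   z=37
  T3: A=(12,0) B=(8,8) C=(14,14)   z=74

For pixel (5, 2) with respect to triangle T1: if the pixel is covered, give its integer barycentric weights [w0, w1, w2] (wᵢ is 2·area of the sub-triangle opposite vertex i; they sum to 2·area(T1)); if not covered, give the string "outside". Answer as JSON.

T0:
  2·area = 10
  edge (5, 7)→(6, 12): d=(1,5) right/bottom  bias=-1
  edge (6, 12)→(4, 12): d=(-2,0) right/bottom  bias=-1
  edge (4, 12)→(5, 7): d=(1,-5) top-left  bias=+0
    (2,3)@(5, 7): e=[0,10,0] → ·  [on edge]
    (2,4)@(5, 9): e=[2,6,2] → #
    (3,4)@(7, 9): e=[-8,6,12] → ·
    (2,5)@(5, 11): e=[4,2,4] → #
    (3,5)@(7, 11): e=[-6,2,14] → ·
    (2,6)@(5, 13): e=[6,-2,6] → ·
  covered (2 px):
    · · · · · · · · · ·
    · · · · · · · · · ·
    · · · · · · · · · ·
    · · · · · · · · · ·
    · · # · · · · · · ·
    · · # · · · · · · ·
    · · · · · · · · · ·
T1:
  2·area = 16
  edge (12, 6)→(4, 10): d=(-8,4) right/bottom  bias=-1
  edge (4, 10)→(12, 4): d=(8,-6) top-left  bias=+0
  edge (12, 4)→(12, 6): d=(0,2) right/bottom  bias=-1
    (5,2)@(11, 5): e=[12,2,2] → #
    (6,2)@(13, 5): e=[4,14,-2] → ·
    (4,3)@(9, 7): e=[4,6,6] → #
    (5,3)@(11, 7): e=[-4,18,2] → ·
    (4,4)@(9, 9): e=[-12,22,6] → ·
  covered (2 px):
    · · · · · · · · · ·
    · · · · · · · · · ·
    · · · · · # · · · ·
    · · · · # · · · · ·
    · · · · · · · · · ·
    · · · · · · · · · ·
    · · · · · · · · · ·
T2:
  2·area = 22
  edge (16, 13)→(10, 12): d=(-6,-1) top-left  bias=+0
  edge (10, 12)→(8, 8): d=(-2,-4) top-left  bias=+0
  edge (8, 8)→(16, 13): d=(8,5) right/bottom  bias=-1
    (4,4)@(9, 9): e=[17,2,3] → #
    (5,4)@(11, 9): e=[19,10,-7] → ·
    (4,5)@(9, 11): e=[5,-2,19] → ·
    (5,5)@(11, 11): e=[7,6,9] → #
    (6,5)@(13, 11): e=[9,14,-1] → ·
    (5,6)@(11, 13): e=[-5,2,25] → ·
  covered (2 px):
    · · · · · · · · · ·
    · · · · · · · · · ·
    · · · · · · · · · ·
    · · · · · · · · · ·
    · · · · # · · · · ·
    · · · · · # · · · ·
    · · · · · · · · · ·
T3:
  2·area = 72  (B↔C swapped to make it positive)
  edge (12, 0)→(14, 14): d=(2,14) right/bottom  bias=-1
  edge (14, 14)→(8, 8): d=(-6,-6) top-left  bias=+0
  edge (8, 8)→(12, 0): d=(4,-8) top-left  bias=+0
    (0,0)@(1, 1): e=[156,0,-84] → ·  [on edge]
    (1,1)@(3, 3): e=[132,0,-60] → ·  [on edge]
    (5,1)@(11, 3): e=[20,48,4] → #
    (6,1)@(13, 3): e=[-8,60,20] → ·
    (2,2)@(5, 5): e=[108,0,-36] → ·  [on edge]
    (5,2)@(11, 5): e=[24,36,12] → #
    (6,2)@(13, 5): e=[-4,48,28] → ·
    (3,3)@(7, 7): e=[84,0,-12] → ·  [on edge]
    (4,3)@(9, 7): e=[56,12,4] → #
    (6,3)@(13, 7): e=[0,36,36] → ·  [on edge]
    (4,4)@(9, 9): e=[60,0,12] → #  [on edge]
    (6,4)@(13, 9): e=[4,24,44] → #
    (5,5)@(11, 11): e=[36,0,36] → #  [on edge]
    (6,6)@(13, 13): e=[12,0,60] → #  [on edge]
  covered (10 px):
    · · · · · · · · · ·
    · · · · · # · · · ·
    · · · · · # · · · ·
    · · · · # # · · · ·
    · · · · # # # · · ·
    · · · · · # # · · ·
    · · · · · · # · · ·

Answer: [2,2,12]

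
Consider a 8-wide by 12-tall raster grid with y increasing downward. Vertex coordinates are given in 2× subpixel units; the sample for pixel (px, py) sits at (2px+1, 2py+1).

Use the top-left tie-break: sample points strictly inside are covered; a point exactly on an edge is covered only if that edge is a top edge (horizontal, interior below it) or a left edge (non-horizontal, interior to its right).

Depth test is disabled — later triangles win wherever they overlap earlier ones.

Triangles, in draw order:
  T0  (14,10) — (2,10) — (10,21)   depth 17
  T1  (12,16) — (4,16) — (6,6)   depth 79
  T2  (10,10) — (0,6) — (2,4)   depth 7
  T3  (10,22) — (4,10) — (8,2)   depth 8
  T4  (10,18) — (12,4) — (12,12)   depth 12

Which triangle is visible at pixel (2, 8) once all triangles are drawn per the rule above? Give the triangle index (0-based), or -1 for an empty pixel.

T0:
  2·area = 132  (B↔C swapped to make it positive)
  edge (14, 10)→(10, 21): d=(-4,11) right/bottom  bias=-1
  edge (10, 21)→(2, 10): d=(-8,-11) top-left  bias=+0
  edge (2, 10)→(14, 10): d=(12,0) top-left  bias=+0
    (1,5)@(3, 11): e=[117,3,12] → #
    (2,5)@(5, 11): e=[95,25,12] → #
    (3,5)@(7, 11): e=[73,47,12] → #
    (4,5)@(9, 11): e=[51,69,12] → #
    (5,5)@(11, 11): e=[29,91,12] → #
    (6,5)@(13, 11): e=[7,113,12] → #
    (7,5)@(15, 11): e=[-15,135,12] → ·
    (1,6)@(3, 13): e=[109,-13,36] → ·
    (2,6)@(5, 13): e=[87,9,36] → #
    (6,6)@(13, 13): e=[-1,97,36] → ·
    (2,7)@(5, 15): e=[79,-7,60] → ·
    (3,7)@(7, 15): e=[57,15,60] → #
  covered (16 px):
    · · · · · · · ·
    · · · · · · · ·
    · · · · · · · ·
    · · · · · · · ·
    · · · · · · · ·
    · # # # # # # ·
    · · # # # # · ·
    · · · # # # · ·
    · · · · # # · ·
    · · · · # · · ·
    · · · · · · · ·
    · · · · · · · ·
T1:
  2·area = 80
  edge (12, 16)→(4, 16): d=(-8,0) right/bottom  bias=-1
  edge (4, 16)→(6, 6): d=(2,-10) top-left  bias=+0
  edge (6, 6)→(12, 16): d=(6,10) right/bottom  bias=-1
    (1,0)@(3, 1): e=[120,-40,0] → ·  [on edge]
    (3,0)@(7, 1): e=[120,0,-40] → ·  [on edge]
    (3,4)@(7, 9): e=[56,16,8] → #
    (4,4)@(9, 9): e=[56,36,-12] → ·
    (2,5)@(5, 11): e=[40,0,40] → #  [on edge]
    (4,5)@(9, 11): e=[40,40,0] → ·  [on edge]
    (2,6)@(5, 13): e=[24,4,52] → #
    (4,6)@(9, 13): e=[24,44,12] → #
    (5,6)@(11, 13): e=[24,64,-8] → ·
    (2,7)@(5, 15): e=[8,8,64] → #
    (5,7)@(11, 15): e=[8,68,4] → #
    (6,7)@(13, 15): e=[8,88,-16] → ·
    (1,10)@(3, 21): e=[-40,0,120] → ·  [on edge]
    (7,10)@(15, 21): e=[-40,120,0] → ·  [on edge]
  covered (10 px):
    · · · · · · · ·
    · · · · · · · ·
    · · · · · · · ·
    · · · · · · · ·
    · · · # · · · ·
    · · # # · · · ·
    · · # # # · · ·
    · · # # # # · ·
    · · · · · · · ·
    · · · · · · · ·
    · · · · · · · ·
    · · · · · · · ·
T2:
  2·area = 28
  edge (10, 10)→(0, 6): d=(-10,-4) top-left  bias=+0
  edge (0, 6)→(2, 4): d=(2,-2) top-left  bias=+0
  edge (2, 4)→(10, 10): d=(8,6) right/bottom  bias=-1
    (2,0)@(5, 1): e=[70,0,-42] → ·  [on edge]
    (1,1)@(3, 3): e=[42,0,-14] → ·  [on edge]
    (0,2)@(1, 5): e=[14,0,14] → #  [on edge]
    (1,2)@(3, 5): e=[22,4,2] → #
    (2,2)@(5, 5): e=[30,8,-10] → ·
    (0,3)@(1, 7): e=[-6,4,30] → ·
    (1,3)@(3, 7): e=[2,8,18] → #
    (2,3)@(5, 7): e=[10,12,6] → #
    (3,3)@(7, 7): e=[18,16,-6] → ·
    (1,4)@(3, 9): e=[-18,12,34] → ·
    (2,4)@(5, 9): e=[-10,16,22] → ·
  covered (4 px):
    · · · · · · · ·
    · · · · · · · ·
    # # · · · · · ·
    · # # · · · · ·
    · · · · · · · ·
    · · · · · · · ·
    · · · · · · · ·
    · · · · · · · ·
    · · · · · · · ·
    · · · · · · · ·
    · · · · · · · ·
    · · · · · · · ·
T3:
  2·area = 96
  edge (10, 22)→(4, 10): d=(-6,-12) top-left  bias=+0
  edge (4, 10)→(8, 2): d=(4,-8) top-left  bias=+0
  edge (8, 2)→(10, 22): d=(2,20) right/bottom  bias=-1
    (3,2)@(7, 5): e=[66,4,26] → #
    (4,2)@(9, 5): e=[90,20,-14] → ·
    (3,3)@(7, 7): e=[54,12,30] → #
    (4,3)@(9, 7): e=[78,28,-10] → ·
    (2,4)@(5, 9): e=[18,4,74] → #
    (4,4)@(9, 9): e=[66,36,-6] → ·
    (2,5)@(5, 11): e=[6,12,78] → #
    (4,5)@(9, 11): e=[54,44,-2] → ·
    (2,6)@(5, 13): e=[-6,20,82] → ·
    (3,6)@(7, 13): e=[18,36,42] → #
    (4,6)@(9, 13): e=[42,52,2] → #
    (5,6)@(11, 13): e=[66,68,-38] → ·
  covered (12 px):
    · · · · · · · ·
    · · · · · · · ·
    · · · # · · · ·
    · · · # · · · ·
    · · # # · · · ·
    · · # # · · · ·
    · · · # # · · ·
    · · · # # · · ·
    · · · · # · · ·
    · · · · # · · ·
    · · · · · · · ·
    · · · · · · · ·
T4:
  2·area = 16
  edge (10, 18)→(12, 4): d=(2,-14) top-left  bias=+0
  edge (12, 4)→(12, 12): d=(0,8) right/bottom  bias=-1
  edge (12, 12)→(10, 18): d=(-2,6) right/bottom  bias=-1
    (7,1)@(15, 3): e=[40,-24,0] → ·  [on edge]
    (6,4)@(13, 9): e=[24,-8,0] → ·  [on edge]
    (5,5)@(11, 11): e=[0,8,8] → #  [on edge]
    (6,5)@(13, 11): e=[28,-8,-4] → ·
    (5,6)@(11, 13): e=[4,8,4] → #
    (6,6)@(13, 13): e=[32,-8,-8] → ·
    (5,7)@(11, 15): e=[8,8,0] → ·  [on edge]
    (4,10)@(9, 21): e=[-8,24,0] → ·  [on edge]
  covered (2 px):
    · · · · · · · ·
    · · · · · · · ·
    · · · · · · · ·
    · · · · · · · ·
    · · · · · · · ·
    · · · · · # · ·
    · · · · · # · ·
    · · · · · · · ·
    · · · · · · · ·
    · · · · · · · ·
    · · · · · · · ·
    · · · · · · · ·

Z-buffer (winner per pixel, '.' = empty):
  . . . . . . . .
  . . . . . . . .
  2 2 . 3 . . . .
  . 2 2 3 . . . .
  . . 3 3 . . . .
  . 0 3 3 0 4 0 .
  . . 1 3 3 4 . .
  . . 1 3 3 1 . .
  . . . . 3 0 . .
  . . . . 3 . . .
  . . . . . . . .
  . . . . . . . .

Answer: -1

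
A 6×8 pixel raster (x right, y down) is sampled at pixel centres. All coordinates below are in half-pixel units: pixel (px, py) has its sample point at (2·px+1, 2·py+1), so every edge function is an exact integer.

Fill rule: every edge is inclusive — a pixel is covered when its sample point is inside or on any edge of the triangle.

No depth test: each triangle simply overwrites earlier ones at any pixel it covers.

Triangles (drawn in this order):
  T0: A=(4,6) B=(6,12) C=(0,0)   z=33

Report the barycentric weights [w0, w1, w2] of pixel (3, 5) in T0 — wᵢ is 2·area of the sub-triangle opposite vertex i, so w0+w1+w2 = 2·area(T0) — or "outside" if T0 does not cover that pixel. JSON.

T0:
  2·area = 12
  edge (4, 6)→(6, 12): d=(2,6) inclusive
  edge (6, 12)→(0, 0): d=(-6,-12) inclusive
  edge (0, 0)→(4, 6): d=(4,6) inclusive
    (1,1)@(3, 3): e=[0,18,-6] → ·  [on edge]
    (1,2)@(3, 5): e=[4,6,2] → #
    (2,2)@(5, 5): e=[-8,30,-10] → ·
    (1,3)@(3, 7): e=[8,-6,10] → ·
    (2,4)@(5, 9): e=[0,6,6] → #  [on edge]
    (3,4)@(7, 9): e=[-12,30,-6] → ·
    (2,5)@(5, 11): e=[4,-6,14] → ·
    (3,7)@(7, 15): e=[0,-6,18] → ·  [on edge]
  covered (2 px):
    · · · · · ·
    · · · · · ·
    · # · · · ·
    · · · · · ·
    · · # · · ·
    · · · · · ·
    · · · · · ·
    · · · · · ·

Result: "outside"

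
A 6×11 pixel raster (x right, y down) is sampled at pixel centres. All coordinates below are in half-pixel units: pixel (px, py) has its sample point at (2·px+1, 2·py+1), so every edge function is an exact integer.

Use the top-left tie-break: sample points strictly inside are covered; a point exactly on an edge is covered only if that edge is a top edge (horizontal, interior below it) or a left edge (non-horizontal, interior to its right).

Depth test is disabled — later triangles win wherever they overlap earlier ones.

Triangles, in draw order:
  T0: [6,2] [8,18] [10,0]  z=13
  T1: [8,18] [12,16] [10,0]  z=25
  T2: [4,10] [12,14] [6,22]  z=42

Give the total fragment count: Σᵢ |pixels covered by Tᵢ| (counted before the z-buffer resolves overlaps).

T0:
  2·area = 68  (B↔C swapped to make it positive)
  edge (6, 2)→(10, 0): d=(4,-2) top-left  bias=+0
  edge (10, 0)→(8, 18): d=(-2,18) right/bottom  bias=-1
  edge (8, 18)→(6, 2): d=(-2,-16) top-left  bias=+0
    (4,0)@(9, 1): e=[2,16,50] → #
    (5,0)@(11, 1): e=[6,-20,82] → ·
    (3,1)@(7, 3): e=[6,48,14] → #
    (5,1)@(11, 3): e=[14,-24,78] → ·
    (3,2)@(7, 5): e=[14,44,10] → #
    (5,2)@(11, 5): e=[22,-28,74] → ·
    (3,3)@(7, 7): e=[22,40,6] → #
    (5,3)@(11, 7): e=[30,-32,70] → ·
    (3,4)@(7, 9): e=[30,36,2] → #
    (4,4)@(9, 9): e=[34,0,34] → ·  [on edge]
    (3,5)@(7, 11): e=[38,32,-2] → ·
  covered (8 px):
    · · · · # ·
    · · · # # ·
    · · · # # ·
    · · · # # ·
    · · · # · ·
    · · · · · ·
    · · · · · ·
    · · · · · ·
    · · · · · ·
    · · · · · ·
    · · · · · ·
T1:
  2·area = 68  (B↔C swapped to make it positive)
  edge (8, 18)→(10, 0): d=(2,-18) top-left  bias=+0
  edge (10, 0)→(12, 16): d=(2,16) right/bottom  bias=-1
  edge (12, 16)→(8, 18): d=(-4,2) right/bottom  bias=-1
    (4,4)@(9, 9): e=[0,34,34] → #  [on edge]
    (5,4)@(11, 9): e=[36,2,30] → #
    (4,5)@(9, 11): e=[4,38,26] → #
    (4,6)@(9, 13): e=[8,42,18] → #
    (4,7)@(9, 15): e=[12,46,10] → #
    (4,8)@(9, 17): e=[16,50,2] → #
    (5,8)@(11, 17): e=[52,18,-2] → ·
    (4,9)@(9, 19): e=[20,54,-6] → ·
  covered (9 px):
    · · · · · ·
    · · · · · ·
    · · · · · ·
    · · · · · ·
    · · · · # #
    · · · · # #
    · · · · # #
    · · · · # #
    · · · · # ·
    · · · · · ·
    · · · · · ·
T2:
  2·area = 88
  edge (4, 10)→(12, 14): d=(8,4) right/bottom  bias=-1
  edge (12, 14)→(6, 22): d=(-6,8) right/bottom  bias=-1
  edge (6, 22)→(4, 10): d=(-2,-12) top-left  bias=+0
    (2,5)@(5, 11): e=[4,74,10] → #
    (3,5)@(7, 11): e=[-4,58,34] → ·
    (2,6)@(5, 13): e=[20,62,6] → #
    (3,6)@(7, 13): e=[12,46,30] → #
    (4,6)@(9, 13): e=[4,30,54] → #
    (5,6)@(11, 13): e=[-4,14,78] → ·
    (2,7)@(5, 15): e=[36,50,2] → #
    (5,7)@(11, 15): e=[12,2,74] → #
    (2,8)@(5, 17): e=[52,38,-2] → ·
    (3,8)@(7, 17): e=[44,22,22] → #
    (5,8)@(11, 17): e=[28,-10,70] → ·
    (3,9)@(7, 19): e=[60,10,18] → #
  covered (11 px):
    · · · · · ·
    · · · · · ·
    · · · · · ·
    · · · · · ·
    · · · · · ·
    · · # · · ·
    · · # # # ·
    · · # # # #
    · · · # # ·
    · · · # · ·
    · · · · · ·

Answer: 28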